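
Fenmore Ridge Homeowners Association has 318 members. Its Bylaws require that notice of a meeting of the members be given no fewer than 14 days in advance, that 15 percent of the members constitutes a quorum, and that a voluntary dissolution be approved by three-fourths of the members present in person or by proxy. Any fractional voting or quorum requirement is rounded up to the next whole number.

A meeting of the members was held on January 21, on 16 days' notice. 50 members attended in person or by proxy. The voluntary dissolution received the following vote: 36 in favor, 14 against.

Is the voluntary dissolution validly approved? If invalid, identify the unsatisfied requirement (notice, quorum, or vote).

Notice: 16 days given; 14 required. Satisfied.
Quorum: 15% of 318 = 47.70, rounded up to 48; 50 present. Satisfied.
Vote: requires three-fourths of those present (50); 3/4 of 50 = 37.50, rounded up to 38, so 38 needed; 36 in favor. Not satisfied.

Invalid — vote requirement not satisfied.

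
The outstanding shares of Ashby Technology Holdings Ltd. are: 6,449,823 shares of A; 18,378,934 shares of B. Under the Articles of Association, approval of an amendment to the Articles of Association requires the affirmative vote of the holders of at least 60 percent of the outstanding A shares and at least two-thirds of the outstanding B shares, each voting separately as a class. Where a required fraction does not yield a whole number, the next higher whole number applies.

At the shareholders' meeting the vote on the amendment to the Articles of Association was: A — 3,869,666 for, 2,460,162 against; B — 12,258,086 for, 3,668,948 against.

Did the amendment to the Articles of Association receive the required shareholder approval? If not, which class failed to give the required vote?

Not approved — the A shares did not give the required vote.

A: 3/5 of 6449823 = 3869893.80, rounded up to 3869894; 3,869,894 required, 3,869,666 in favor — not approved.
B: 2/3 of 18378934 = 12252622.67, rounded up to 12252623; 12,252,623 required, 12,258,086 in favor — approved.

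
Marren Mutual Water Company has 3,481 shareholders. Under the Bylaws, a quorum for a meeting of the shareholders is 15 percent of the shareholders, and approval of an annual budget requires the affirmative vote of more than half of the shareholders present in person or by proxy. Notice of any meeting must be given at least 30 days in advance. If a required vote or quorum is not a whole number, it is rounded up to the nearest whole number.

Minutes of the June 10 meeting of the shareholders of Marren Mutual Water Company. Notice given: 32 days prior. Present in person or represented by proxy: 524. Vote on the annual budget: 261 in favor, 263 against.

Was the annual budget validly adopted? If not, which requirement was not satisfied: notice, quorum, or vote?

Notice: 32 days given; 30 required. Satisfied.
Quorum: 15% of 3,481 = 522.15, rounded up to 523; 524 present. Satisfied.
Vote: requires a majority of those present (524); a majority of 524 is 263, so 263 needed; 261 in favor. Not satisfied.

Invalid — vote requirement not satisfied.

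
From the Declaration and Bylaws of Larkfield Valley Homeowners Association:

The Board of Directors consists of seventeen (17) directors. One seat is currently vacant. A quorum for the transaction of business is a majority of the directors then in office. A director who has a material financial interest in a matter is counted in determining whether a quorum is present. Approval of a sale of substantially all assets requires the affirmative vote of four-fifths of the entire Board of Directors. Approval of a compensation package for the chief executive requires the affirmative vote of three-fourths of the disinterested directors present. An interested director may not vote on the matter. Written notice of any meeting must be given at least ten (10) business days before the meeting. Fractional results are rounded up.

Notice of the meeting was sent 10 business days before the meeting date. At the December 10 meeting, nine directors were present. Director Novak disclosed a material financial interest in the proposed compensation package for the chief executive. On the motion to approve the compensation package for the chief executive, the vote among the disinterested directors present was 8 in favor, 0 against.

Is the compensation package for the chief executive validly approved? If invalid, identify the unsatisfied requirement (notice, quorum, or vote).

Valid — all requirements satisfied.

Notice: 10 business days given; 10 required (10 ≥ 10). Satisfied.
Quorum: 9 present (interested directors count toward quorum); quorum is 9. Satisfied.
Vote: the compensation package for the chief executive requires three-fourths of the disinterested directors present (9 − 1 = 8). 3/4 of 8 = 6, so 6 affirmative votes are needed; 8 voted in favor. Satisfied.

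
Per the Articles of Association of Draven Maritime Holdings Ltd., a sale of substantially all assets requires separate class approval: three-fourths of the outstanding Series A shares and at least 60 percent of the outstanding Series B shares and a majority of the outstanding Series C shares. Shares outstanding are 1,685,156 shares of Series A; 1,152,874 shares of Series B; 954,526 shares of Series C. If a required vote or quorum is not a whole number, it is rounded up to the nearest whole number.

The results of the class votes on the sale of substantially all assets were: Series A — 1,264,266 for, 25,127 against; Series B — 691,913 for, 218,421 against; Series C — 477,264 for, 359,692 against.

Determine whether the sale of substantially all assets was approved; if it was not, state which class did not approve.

Approved — every class gave the required vote.

Series A: 3/4 of 1685156 = 1263867; 1,263,867 required, 1,264,266 in favor — approved.
Series B: 3/5 of 1152874 = 691724.40, rounded up to 691725; 691,725 required, 691,913 in favor — approved.
Series C: a majority of 954526 is 477264; 477,264 required, 477,264 in favor — approved.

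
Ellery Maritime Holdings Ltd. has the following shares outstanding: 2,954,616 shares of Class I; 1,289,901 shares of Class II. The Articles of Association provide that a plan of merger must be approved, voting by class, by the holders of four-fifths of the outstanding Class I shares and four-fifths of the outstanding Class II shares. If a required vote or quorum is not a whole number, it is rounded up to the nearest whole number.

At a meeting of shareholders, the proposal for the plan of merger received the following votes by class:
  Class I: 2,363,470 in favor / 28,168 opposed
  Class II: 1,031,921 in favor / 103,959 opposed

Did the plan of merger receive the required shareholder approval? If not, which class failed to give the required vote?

Class I: 4/5 of 2954616 = 2363692.80, rounded up to 2363693; 2,363,693 required, 2,363,470 in favor — not approved.
Class II: 4/5 of 1289901 = 1031920.80, rounded up to 1031921; 1,031,921 required, 1,031,921 in favor — approved.

Not approved — the Class I shares did not give the required vote.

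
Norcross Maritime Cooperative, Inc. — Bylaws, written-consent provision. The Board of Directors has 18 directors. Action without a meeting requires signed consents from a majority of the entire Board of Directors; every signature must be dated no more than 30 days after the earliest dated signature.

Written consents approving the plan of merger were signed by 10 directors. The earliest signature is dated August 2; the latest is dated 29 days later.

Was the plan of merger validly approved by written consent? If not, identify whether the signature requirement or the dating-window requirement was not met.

Signatures required: a majority of 18 — a majority of 18 is 10, so 10 needed; 10 signed. Sufficient.
Dating window: the latest signature is 29 days after the earliest; the limit is 30 days. Within the window.

Effective — both the signature and dating-window requirements are satisfied.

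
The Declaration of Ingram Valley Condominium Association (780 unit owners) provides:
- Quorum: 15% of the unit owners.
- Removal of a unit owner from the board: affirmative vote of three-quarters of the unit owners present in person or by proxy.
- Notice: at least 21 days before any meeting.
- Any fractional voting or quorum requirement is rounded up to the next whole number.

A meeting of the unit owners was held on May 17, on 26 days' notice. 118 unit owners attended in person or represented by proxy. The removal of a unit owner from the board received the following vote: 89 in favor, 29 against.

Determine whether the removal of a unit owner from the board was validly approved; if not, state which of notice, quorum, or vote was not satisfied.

Notice: 26 days given; 21 required. Satisfied.
Quorum: 15% of 780 = 117; 118 present. Satisfied.
Vote: requires three-fourths of those present (118); 3/4 of 118 = 88.50, rounded up to 89, so 89 needed; 89 in favor. Satisfied.

Valid — all requirements satisfied.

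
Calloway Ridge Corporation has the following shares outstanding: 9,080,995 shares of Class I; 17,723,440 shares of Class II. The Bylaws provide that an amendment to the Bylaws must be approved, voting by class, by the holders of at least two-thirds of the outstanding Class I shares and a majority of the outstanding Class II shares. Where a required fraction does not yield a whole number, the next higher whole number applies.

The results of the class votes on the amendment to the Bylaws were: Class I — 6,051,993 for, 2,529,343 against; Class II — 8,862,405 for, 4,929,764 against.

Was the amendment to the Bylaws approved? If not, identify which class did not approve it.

Not approved — the Class I shares did not give the required vote.

Class I: 2/3 of 9080995 = 6053996.67, rounded up to 6053997; 6,053,997 required, 6,051,993 in favor — not approved.
Class II: a majority of 17723440 is 8861721; 8,861,721 required, 8,862,405 in favor — approved.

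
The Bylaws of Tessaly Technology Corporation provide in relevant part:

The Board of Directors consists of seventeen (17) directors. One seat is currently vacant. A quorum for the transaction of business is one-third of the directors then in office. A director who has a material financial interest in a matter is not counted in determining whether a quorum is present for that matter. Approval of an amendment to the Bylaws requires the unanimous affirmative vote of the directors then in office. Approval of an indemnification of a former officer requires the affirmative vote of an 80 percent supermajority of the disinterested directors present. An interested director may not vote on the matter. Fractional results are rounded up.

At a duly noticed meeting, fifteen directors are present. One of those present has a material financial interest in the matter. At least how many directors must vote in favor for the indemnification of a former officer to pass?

12

The indemnification of a former officer requires four-fifths of the disinterested directors present (15 − 1 = 14).
4/5 of 14 = 11.20, rounded up to 12.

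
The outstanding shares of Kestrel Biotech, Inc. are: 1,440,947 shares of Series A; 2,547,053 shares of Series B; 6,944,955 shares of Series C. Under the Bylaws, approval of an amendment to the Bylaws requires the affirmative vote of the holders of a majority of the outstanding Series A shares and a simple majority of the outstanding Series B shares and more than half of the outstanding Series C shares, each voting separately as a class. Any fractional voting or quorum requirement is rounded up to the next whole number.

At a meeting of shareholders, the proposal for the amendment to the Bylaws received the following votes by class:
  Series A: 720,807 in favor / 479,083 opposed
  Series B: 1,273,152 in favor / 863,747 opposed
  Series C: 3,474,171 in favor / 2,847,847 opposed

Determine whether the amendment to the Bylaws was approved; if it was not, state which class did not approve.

Series A: a majority of 1440947 is 720474; 720,474 required, 720,807 in favor — approved.
Series B: a majority of 2547053 is 1273527; 1,273,527 required, 1,273,152 in favor — not approved.
Series C: a majority of 6944955 is 3472478; 3,472,478 required, 3,474,171 in favor — approved.

Not approved — the Series B shares did not give the required vote.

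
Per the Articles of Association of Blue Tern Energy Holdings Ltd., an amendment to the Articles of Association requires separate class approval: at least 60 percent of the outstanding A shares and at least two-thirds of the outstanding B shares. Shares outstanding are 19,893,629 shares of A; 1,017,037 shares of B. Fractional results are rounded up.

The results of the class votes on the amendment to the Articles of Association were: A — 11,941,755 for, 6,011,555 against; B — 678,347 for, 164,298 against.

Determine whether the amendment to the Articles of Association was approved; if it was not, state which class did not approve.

Approved — every class gave the required vote.

A: 3/5 of 19893629 = 11936177.40, rounded up to 11936178; 11,936,178 required, 11,941,755 in favor — approved.
B: 2/3 of 1017037 = 678024.67, rounded up to 678025; 678,025 required, 678,347 in favor — approved.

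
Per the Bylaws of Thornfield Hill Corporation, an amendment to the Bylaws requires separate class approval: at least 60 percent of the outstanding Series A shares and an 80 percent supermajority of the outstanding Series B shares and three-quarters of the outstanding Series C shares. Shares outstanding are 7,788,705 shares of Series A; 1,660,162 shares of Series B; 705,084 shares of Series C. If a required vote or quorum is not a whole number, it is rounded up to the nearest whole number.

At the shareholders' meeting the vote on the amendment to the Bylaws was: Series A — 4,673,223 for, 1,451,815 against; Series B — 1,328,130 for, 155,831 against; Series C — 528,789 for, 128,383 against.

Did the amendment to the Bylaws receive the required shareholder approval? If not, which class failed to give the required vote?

Not approved — the Series C shares did not give the required vote.

Series A: 3/5 of 7788705 = 4673223; 4,673,223 required, 4,673,223 in favor — approved.
Series B: 4/5 of 1660162 = 1328129.60, rounded up to 1328130; 1,328,130 required, 1,328,130 in favor — approved.
Series C: 3/4 of 705084 = 528813; 528,813 required, 528,789 in favor — not approved.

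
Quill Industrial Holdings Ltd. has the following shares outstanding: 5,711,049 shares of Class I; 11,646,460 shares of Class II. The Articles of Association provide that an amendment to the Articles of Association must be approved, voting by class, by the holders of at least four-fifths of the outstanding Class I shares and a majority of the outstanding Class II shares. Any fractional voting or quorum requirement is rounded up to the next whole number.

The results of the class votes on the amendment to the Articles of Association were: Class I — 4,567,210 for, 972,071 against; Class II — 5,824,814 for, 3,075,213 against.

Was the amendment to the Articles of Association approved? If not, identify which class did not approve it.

Class I: 4/5 of 5711049 = 4568839.20, rounded up to 4568840; 4,568,840 required, 4,567,210 in favor — not approved.
Class II: a majority of 11646460 is 5823231; 5,823,231 required, 5,824,814 in favor — approved.

Not approved — the Class I shares did not give the required vote.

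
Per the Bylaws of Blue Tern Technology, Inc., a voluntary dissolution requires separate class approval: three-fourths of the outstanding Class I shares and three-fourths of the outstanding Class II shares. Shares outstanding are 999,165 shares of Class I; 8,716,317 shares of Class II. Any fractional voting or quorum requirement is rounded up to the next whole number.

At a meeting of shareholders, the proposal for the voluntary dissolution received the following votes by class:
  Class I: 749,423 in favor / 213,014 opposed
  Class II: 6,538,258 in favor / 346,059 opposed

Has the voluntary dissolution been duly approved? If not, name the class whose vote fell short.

Approved — every class gave the required vote.

Class I: 3/4 of 999165 = 749373.75, rounded up to 749374; 749,374 required, 749,423 in favor — approved.
Class II: 3/4 of 8716317 = 6537237.75, rounded up to 6537238; 6,537,238 required, 6,538,258 in favor — approved.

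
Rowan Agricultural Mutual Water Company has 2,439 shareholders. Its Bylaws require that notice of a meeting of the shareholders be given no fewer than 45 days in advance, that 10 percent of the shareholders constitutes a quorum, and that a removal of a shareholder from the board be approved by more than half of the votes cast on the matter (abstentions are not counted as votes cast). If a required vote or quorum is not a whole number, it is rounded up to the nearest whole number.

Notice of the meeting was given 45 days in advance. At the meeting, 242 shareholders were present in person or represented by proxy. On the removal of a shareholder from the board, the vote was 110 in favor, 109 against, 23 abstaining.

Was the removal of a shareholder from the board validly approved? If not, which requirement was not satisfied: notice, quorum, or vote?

Invalid — quorum requirement not satisfied.

Notice: 45 days given; 45 required. Satisfied.
Quorum: 10% of 2,439 = 243.90, rounded up to 244; 242 present. Not satisfied.
Vote: requires a majority of the votes cast (242 − 23 abstaining = 219); a majority of 219 is 110, so 110 needed; 110 in favor. Satisfied.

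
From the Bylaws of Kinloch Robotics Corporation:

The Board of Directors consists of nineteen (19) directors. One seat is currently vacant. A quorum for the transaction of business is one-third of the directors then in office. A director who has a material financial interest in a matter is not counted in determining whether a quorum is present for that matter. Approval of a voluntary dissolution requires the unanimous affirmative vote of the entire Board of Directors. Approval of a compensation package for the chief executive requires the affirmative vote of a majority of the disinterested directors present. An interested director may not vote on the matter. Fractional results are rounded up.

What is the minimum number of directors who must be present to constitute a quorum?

1/3 of 18 = 6.

6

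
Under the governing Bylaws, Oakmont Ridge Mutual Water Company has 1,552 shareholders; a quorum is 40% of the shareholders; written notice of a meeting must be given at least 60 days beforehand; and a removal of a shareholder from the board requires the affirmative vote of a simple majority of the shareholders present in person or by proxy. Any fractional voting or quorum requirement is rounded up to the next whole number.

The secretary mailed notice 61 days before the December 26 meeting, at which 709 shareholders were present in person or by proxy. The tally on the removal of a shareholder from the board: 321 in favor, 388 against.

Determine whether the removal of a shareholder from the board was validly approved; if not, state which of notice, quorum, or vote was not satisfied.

Notice: 61 days given; 60 required. Satisfied.
Quorum: 40% of 1,552 = 620.80, rounded up to 621; 709 present. Satisfied.
Vote: requires a majority of those present (709); a majority of 709 is 355, so 355 needed; 321 in favor. Not satisfied.

Invalid — vote requirement not satisfied.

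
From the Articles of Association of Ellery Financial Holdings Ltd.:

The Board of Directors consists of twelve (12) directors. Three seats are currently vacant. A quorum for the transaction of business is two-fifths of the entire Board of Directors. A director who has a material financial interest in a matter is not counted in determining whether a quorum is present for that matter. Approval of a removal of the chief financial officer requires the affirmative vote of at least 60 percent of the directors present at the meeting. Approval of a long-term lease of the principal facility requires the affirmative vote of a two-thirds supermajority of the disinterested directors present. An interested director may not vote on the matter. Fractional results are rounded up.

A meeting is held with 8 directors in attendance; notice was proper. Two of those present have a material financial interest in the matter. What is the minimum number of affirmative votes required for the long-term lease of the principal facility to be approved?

4

The long-term lease of the principal facility requires two-thirds of the disinterested directors present (8 − 2 = 6).
2/3 of 6 = 4.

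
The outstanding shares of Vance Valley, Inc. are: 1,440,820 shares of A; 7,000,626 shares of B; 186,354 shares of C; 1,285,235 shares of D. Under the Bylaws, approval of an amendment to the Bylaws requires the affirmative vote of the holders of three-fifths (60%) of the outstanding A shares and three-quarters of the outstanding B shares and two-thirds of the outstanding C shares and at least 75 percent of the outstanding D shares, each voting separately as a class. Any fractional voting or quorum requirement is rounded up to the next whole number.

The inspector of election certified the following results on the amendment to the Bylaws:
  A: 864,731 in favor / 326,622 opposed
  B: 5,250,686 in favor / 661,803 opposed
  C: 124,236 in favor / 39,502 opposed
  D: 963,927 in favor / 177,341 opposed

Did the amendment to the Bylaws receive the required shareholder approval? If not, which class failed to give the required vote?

Approved — every class gave the required vote.

A: 3/5 of 1440820 = 864492; 864,492 required, 864,731 in favor — approved.
B: 3/4 of 7000626 = 5250469.50, rounded up to 5250470; 5,250,470 required, 5,250,686 in favor — approved.
C: 2/3 of 186354 = 124236; 124,236 required, 124,236 in favor — approved.
D: 3/4 of 1285235 = 963926.25, rounded up to 963927; 963,927 required, 963,927 in favor — approved.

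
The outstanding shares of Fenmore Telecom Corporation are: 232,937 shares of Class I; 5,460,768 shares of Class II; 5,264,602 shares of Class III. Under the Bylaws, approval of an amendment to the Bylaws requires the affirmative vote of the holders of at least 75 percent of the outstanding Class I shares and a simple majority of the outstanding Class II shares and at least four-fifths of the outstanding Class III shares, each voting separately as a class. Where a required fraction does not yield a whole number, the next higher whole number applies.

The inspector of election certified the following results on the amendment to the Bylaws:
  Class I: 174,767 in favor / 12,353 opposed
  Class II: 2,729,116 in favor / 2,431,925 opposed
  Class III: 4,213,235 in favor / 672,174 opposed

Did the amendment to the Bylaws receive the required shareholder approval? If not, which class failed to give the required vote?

Not approved — the Class II shares did not give the required vote.

Class I: 3/4 of 232937 = 174702.75, rounded up to 174703; 174,703 required, 174,767 in favor — approved.
Class II: a majority of 5460768 is 2730385; 2,730,385 required, 2,729,116 in favor — not approved.
Class III: 4/5 of 5264602 = 4211681.60, rounded up to 4211682; 4,211,682 required, 4,213,235 in favor — approved.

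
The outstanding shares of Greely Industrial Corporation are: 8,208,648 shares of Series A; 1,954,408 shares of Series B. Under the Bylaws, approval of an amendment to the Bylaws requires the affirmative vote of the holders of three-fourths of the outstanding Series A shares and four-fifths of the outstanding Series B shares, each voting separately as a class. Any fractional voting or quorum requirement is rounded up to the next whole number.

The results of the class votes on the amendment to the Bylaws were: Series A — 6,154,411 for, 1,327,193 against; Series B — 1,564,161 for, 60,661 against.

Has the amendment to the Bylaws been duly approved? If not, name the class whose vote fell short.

Series A: 3/4 of 8208648 = 6156486; 6,156,486 required, 6,154,411 in favor — not approved.
Series B: 4/5 of 1954408 = 1563526.40, rounded up to 1563527; 1,563,527 required, 1,564,161 in favor — approved.

Not approved — the Series A shares did not give the required vote.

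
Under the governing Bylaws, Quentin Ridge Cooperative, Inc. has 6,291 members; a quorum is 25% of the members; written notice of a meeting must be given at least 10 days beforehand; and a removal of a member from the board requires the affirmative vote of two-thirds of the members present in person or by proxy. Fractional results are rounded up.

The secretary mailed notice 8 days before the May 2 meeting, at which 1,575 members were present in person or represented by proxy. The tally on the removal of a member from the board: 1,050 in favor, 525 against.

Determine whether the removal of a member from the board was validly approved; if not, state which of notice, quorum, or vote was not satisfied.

Invalid — notice requirement not satisfied.

Notice: 8 days given; 10 required. Not satisfied.
Quorum: 25% of 6,291 = 1,572.75, rounded up to 1,573; 1,575 present. Satisfied.
Vote: requires two-thirds of those present (1,575); 2/3 of 1575 = 1050, so 1,050 needed; 1,050 in favor. Satisfied.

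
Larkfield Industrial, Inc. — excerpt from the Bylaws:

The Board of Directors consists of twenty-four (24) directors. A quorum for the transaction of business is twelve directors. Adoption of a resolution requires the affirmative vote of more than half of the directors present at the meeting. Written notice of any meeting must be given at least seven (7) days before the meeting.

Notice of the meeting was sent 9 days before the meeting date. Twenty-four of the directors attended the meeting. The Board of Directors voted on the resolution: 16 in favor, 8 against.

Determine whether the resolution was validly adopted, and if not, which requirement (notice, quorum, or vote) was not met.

Valid — all requirements satisfied.

Notice: 9 days given; 7 required (9 ≥ 7). Satisfied.
Quorum: 24 present; quorum is 12. Satisfied.
Vote: the resolution requires a majority of the directors present (24). A majority of 24 is 13, so 13 affirmative votes are needed; 16 voted in favor. Satisfied.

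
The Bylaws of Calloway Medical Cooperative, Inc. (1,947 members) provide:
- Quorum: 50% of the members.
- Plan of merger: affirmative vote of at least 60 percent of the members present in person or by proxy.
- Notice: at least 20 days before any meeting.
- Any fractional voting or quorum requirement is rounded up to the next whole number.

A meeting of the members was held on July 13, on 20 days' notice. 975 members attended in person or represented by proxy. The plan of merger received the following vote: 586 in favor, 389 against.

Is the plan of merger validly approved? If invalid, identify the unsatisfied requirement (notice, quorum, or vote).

Notice: 20 days given; 20 required. Satisfied.
Quorum: 50% of 1,947 = 973.50, rounded up to 974; 975 present. Satisfied.
Vote: requires three-fifths of those present (975); 3/5 of 975 = 585, so 585 needed; 586 in favor. Satisfied.

Valid — all requirements satisfied.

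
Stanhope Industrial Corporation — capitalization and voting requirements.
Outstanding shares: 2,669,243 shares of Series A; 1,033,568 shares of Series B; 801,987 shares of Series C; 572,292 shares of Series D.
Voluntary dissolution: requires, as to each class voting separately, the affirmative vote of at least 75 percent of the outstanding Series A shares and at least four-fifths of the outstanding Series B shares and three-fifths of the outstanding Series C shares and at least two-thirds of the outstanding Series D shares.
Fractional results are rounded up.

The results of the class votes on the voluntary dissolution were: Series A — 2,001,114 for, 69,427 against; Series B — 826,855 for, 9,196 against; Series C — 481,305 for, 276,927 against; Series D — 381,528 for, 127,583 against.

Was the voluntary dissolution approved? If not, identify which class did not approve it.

Series A: 3/4 of 2669243 = 2001932.25, rounded up to 2001933; 2,001,933 required, 2,001,114 in favor — not approved.
Series B: 4/5 of 1033568 = 826854.40, rounded up to 826855; 826,855 required, 826,855 in favor — approved.
Series C: 3/5 of 801987 = 481192.20, rounded up to 481193; 481,193 required, 481,305 in favor — approved.
Series D: 2/3 of 572292 = 381528; 381,528 required, 381,528 in favor — approved.

Not approved — the Series A shares did not give the required vote.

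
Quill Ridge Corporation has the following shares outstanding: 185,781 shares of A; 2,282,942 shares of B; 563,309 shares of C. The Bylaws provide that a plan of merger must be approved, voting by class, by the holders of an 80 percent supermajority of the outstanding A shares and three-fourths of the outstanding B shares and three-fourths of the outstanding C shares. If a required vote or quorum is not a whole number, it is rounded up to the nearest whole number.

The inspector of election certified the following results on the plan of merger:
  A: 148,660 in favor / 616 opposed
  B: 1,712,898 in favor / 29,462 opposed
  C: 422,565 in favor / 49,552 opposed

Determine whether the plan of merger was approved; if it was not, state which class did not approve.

Approved — every class gave the required vote.

A: 4/5 of 185781 = 148624.80, rounded up to 148625; 148,625 required, 148,660 in favor — approved.
B: 3/4 of 2282942 = 1712206.50, rounded up to 1712207; 1,712,207 required, 1,712,898 in favor — approved.
C: 3/4 of 563309 = 422481.75, rounded up to 422482; 422,482 required, 422,565 in favor — approved.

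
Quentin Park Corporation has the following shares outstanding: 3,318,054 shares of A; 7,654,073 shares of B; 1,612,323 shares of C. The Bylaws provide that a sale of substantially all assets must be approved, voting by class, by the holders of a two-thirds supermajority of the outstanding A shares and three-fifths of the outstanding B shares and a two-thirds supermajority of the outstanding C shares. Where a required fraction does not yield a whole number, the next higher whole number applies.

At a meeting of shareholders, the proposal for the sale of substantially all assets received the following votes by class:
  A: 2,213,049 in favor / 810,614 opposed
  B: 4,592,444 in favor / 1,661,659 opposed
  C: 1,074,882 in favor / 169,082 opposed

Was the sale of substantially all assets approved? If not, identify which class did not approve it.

A: 2/3 of 3318054 = 2212036; 2,212,036 required, 2,213,049 in favor — approved.
B: 3/5 of 7654073 = 4592443.80, rounded up to 4592444; 4,592,444 required, 4,592,444 in favor — approved.
C: 2/3 of 1612323 = 1074882; 1,074,882 required, 1,074,882 in favor — approved.

Approved — every class gave the required vote.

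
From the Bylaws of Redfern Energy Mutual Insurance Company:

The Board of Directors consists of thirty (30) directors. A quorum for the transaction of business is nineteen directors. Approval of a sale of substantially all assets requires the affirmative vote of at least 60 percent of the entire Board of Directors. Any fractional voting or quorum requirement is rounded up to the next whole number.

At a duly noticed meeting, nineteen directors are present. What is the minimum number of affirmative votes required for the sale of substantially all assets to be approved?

The sale of substantially all assets requires three-fifths of the entire Board of Directors (30).
3/5 of 30 = 18.

18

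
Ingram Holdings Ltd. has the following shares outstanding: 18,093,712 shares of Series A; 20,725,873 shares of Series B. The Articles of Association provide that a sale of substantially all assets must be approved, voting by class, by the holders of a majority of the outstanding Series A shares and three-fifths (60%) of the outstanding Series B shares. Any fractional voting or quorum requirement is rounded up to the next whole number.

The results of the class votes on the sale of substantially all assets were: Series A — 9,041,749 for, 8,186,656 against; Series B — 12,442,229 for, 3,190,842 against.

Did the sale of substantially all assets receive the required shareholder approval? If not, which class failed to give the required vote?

Series A: a majority of 18093712 is 9046857; 9,046,857 required, 9,041,749 in favor — not approved.
Series B: 3/5 of 20725873 = 12435523.80, rounded up to 12435524; 12,435,524 required, 12,442,229 in favor — approved.

Not approved — the Series A shares did not give the required vote.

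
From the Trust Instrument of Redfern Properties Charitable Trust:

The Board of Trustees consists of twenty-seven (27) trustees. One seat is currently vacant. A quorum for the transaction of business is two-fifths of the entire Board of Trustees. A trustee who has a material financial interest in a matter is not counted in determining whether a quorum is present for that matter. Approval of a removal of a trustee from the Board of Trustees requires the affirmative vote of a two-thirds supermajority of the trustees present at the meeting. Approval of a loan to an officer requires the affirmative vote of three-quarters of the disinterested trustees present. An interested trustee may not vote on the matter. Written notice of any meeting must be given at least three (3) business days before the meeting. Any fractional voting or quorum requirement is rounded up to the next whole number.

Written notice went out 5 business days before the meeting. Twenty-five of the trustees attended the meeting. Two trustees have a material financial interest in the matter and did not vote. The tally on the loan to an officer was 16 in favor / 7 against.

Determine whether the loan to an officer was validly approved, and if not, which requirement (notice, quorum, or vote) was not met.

Invalid — vote requirement not satisfied.

Notice: 5 business days given; 3 required (5 ≥ 3). Satisfied.
Quorum: 25 present, but the 2 interested trustees do not count, leaving 23. Quorum is 11. Satisfied.
Vote: the loan to an officer requires three-fourths of the disinterested trustees present (25 − 2 = 23). 3/4 of 23 = 17.25, rounded up to 18, so 18 affirmative votes are needed; 16 voted in favor. Not satisfied.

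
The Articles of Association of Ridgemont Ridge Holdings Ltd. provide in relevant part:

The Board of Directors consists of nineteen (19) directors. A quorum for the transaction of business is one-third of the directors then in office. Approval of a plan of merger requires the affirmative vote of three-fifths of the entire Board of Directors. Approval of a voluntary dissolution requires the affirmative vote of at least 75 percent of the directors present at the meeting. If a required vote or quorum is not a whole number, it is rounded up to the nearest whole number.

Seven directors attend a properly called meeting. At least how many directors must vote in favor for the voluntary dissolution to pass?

The voluntary dissolution requires three-fourths of the directors present (7).
3/4 of 7 = 5.25, rounded up to 6.

6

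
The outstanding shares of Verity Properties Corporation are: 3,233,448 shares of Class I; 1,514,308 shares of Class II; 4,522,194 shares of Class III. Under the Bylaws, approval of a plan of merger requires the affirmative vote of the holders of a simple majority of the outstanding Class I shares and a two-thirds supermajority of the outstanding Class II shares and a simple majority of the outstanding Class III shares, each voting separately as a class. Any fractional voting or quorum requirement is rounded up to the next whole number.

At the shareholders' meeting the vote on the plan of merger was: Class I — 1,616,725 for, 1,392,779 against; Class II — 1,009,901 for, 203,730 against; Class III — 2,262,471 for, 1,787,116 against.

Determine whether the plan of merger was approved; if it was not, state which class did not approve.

Class I: a majority of 3233448 is 1616725; 1,616,725 required, 1,616,725 in favor — approved.
Class II: 2/3 of 1514308 = 1009538.67, rounded up to 1009539; 1,009,539 required, 1,009,901 in favor — approved.
Class III: a majority of 4522194 is 2261098; 2,261,098 required, 2,262,471 in favor — approved.

Approved — every class gave the required vote.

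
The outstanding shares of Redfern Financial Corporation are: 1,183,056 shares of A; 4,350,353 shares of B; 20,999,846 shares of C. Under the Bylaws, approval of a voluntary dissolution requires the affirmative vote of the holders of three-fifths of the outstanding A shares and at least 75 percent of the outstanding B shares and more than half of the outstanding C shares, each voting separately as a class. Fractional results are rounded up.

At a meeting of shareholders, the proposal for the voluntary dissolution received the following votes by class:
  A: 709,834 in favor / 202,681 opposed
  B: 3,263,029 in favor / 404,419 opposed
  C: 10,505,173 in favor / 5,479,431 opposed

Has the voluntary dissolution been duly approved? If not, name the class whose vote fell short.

A: 3/5 of 1183056 = 709833.60, rounded up to 709834; 709,834 required, 709,834 in favor — approved.
B: 3/4 of 4350353 = 3262764.75, rounded up to 3262765; 3,262,765 required, 3,263,029 in favor — approved.
C: a majority of 20999846 is 10499924; 10,499,924 required, 10,505,173 in favor — approved.

Approved — every class gave the required vote.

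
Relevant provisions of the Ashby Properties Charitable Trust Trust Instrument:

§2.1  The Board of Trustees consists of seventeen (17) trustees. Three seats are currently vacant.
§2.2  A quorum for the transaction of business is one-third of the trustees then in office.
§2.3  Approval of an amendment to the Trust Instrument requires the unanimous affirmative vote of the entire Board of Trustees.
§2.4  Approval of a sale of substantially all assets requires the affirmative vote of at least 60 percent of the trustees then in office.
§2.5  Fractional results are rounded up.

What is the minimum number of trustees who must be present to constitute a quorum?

5

1/3 of 14 = 4.67, rounded up to 5.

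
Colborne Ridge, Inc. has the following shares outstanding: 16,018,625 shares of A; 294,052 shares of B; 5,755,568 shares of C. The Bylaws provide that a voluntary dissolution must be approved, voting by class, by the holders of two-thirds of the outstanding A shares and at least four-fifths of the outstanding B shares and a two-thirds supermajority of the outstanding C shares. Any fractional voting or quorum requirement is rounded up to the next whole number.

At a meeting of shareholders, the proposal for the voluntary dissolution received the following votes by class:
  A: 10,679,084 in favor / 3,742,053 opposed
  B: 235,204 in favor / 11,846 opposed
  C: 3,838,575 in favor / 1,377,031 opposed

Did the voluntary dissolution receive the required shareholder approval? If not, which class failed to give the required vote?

A: 2/3 of 16018625 = 10679083.33, rounded up to 10679084; 10,679,084 required, 10,679,084 in favor — approved.
B: 4/5 of 294052 = 235241.60, rounded up to 235242; 235,242 required, 235,204 in favor — not approved.
C: 2/3 of 5755568 = 3837045.33, rounded up to 3837046; 3,837,046 required, 3,838,575 in favor — approved.

Not approved — the B shares did not give the required vote.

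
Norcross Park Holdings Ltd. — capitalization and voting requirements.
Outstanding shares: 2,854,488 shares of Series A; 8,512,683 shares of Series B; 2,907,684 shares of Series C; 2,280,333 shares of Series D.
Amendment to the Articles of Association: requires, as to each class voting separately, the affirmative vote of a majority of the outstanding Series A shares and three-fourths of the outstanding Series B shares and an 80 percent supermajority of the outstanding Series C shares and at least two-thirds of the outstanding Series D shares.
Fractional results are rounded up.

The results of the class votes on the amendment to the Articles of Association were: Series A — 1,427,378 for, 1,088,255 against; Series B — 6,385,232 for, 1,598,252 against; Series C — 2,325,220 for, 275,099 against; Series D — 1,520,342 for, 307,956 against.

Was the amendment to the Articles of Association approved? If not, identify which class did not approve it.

Not approved — the Series C shares did not give the required vote.

Series A: a majority of 2854488 is 1427245; 1,427,245 required, 1,427,378 in favor — approved.
Series B: 3/4 of 8512683 = 6384512.25, rounded up to 6384513; 6,384,513 required, 6,385,232 in favor — approved.
Series C: 4/5 of 2907684 = 2326147.20, rounded up to 2326148; 2,326,148 required, 2,325,220 in favor — not approved.
Series D: 2/3 of 2280333 = 1520222; 1,520,222 required, 1,520,342 in favor — approved.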